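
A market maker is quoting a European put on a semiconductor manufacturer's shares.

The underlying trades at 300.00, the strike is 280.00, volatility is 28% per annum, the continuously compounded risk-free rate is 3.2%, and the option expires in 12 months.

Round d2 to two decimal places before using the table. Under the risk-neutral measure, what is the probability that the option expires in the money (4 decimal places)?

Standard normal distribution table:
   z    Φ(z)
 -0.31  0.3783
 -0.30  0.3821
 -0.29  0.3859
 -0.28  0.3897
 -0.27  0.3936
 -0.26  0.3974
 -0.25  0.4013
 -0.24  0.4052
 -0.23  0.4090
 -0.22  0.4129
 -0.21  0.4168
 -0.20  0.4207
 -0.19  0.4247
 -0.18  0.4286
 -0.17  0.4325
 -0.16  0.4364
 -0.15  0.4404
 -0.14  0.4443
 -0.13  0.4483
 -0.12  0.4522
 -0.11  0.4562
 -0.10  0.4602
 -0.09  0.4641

σ√T = 0.28 × 1.0000 = 0.2800
d₁ = [ln(300/280) + (0.032 + 0.28²/2)·1] / 0.2800 = [0.0690 + 0.0712] / 0.2800 = 0.5007 ⇒ 0.50
d₂ = d₁ − σ√T = 0.5007 − 0.2800 = 0.2207 ⇒ 0.22
Pr(exercise) under Q = N(−d₂) = N(-0.22) = 0.4129

0.4129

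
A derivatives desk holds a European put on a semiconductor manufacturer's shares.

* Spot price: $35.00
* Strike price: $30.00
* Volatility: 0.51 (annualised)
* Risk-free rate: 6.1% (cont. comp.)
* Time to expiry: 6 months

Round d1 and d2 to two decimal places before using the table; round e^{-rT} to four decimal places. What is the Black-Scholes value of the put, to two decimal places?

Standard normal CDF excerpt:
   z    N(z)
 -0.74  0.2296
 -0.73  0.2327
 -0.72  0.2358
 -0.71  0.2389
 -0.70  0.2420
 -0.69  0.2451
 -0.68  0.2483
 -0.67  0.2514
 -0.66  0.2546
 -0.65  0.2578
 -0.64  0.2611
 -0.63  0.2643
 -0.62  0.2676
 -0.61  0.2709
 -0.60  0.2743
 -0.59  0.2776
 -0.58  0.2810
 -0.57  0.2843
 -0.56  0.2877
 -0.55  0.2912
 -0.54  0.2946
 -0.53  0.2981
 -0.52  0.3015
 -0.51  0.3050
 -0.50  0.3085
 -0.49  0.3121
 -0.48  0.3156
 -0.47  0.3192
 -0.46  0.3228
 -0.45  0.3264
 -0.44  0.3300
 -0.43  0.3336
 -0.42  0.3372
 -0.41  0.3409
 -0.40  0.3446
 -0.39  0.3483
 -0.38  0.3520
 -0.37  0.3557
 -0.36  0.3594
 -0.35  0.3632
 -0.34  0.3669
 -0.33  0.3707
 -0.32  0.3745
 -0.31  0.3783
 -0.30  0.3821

$2.21

σ√T = 0.51 × 0.7071 = 0.3606
d₁ = [ln(35/30) + (0.061 + 0.51²/2)·0.5] / 0.3606 = [0.1542 + 0.0955] / 0.3606 = 0.6923 → 0.69
d₂ = d₁ − σ√T = 0.6923 − 0.3606 = 0.3317 → 0.33
exp(−rT) = exp(−0.061·0.5) = 0.9700
P = 30·0.9700·N(-0.33) − 35·N(-0.69) = 30·0.9700·0.3707 − 35·0.2451 = 10.7874 − 8.5785 = 2.2089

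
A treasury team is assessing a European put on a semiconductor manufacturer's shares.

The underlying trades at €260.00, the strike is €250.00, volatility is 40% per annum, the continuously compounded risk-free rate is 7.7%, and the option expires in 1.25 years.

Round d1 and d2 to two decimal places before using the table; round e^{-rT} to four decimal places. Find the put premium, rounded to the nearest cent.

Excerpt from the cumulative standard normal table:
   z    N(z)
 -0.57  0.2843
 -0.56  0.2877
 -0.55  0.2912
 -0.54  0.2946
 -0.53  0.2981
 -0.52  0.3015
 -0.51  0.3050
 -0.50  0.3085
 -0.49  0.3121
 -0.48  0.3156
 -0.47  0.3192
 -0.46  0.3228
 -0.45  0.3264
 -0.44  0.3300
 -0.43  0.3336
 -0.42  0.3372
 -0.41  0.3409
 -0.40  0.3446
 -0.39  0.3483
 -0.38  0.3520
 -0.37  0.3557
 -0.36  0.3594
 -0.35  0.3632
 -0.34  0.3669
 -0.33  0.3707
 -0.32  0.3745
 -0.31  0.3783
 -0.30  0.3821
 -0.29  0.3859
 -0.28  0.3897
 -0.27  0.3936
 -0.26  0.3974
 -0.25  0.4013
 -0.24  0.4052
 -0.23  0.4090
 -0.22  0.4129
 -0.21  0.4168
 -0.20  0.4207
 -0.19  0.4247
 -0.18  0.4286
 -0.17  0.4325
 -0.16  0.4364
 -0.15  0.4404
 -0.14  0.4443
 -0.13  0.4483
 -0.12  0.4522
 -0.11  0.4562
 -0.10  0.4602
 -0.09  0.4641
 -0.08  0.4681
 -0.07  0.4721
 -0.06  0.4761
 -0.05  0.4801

T = 1.25;  σ√T = 0.4472
d₁ = [ln(260/250) + (0.077 + 0.4²/2)·1.25] / 0.4472 = [0.0392 + 0.1963] / 0.4472 = 0.5265 ⇒ 0.53
d₂ = d₁ − σ√T = 0.5265 − 0.4472 = 0.0793 ⇒ 0.08
e^(−rT) = e^(−0.077·1.25) = 0.9082
N(−d₂) = N(-0.08) = 0.4681;  N(−d₁) = N(-0.53) = 0.2981
P = 250·0.9082·0.4681 − 260·0.2981 = 106.2821 − 77.5060 = 28.7761

€28.78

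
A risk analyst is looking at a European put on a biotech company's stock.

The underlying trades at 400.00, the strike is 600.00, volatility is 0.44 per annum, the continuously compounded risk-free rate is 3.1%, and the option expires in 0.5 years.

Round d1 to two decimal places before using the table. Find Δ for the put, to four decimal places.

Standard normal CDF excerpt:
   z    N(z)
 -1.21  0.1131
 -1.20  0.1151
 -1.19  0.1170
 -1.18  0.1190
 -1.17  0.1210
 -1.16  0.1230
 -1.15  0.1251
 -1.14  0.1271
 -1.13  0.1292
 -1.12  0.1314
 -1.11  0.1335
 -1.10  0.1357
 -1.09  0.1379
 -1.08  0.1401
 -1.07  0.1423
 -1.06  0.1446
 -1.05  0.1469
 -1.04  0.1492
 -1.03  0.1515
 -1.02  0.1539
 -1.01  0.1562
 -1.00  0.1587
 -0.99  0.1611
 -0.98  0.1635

-0.8643

T = 0.5;  σ√T = 0.3111
d₁ = [ln(400/600) + (0.031 + 0.44²/2)·0.5] / 0.3111 = [-0.4055 + 0.0639] / 0.3111 = -1.0978 ⇒ -1.10
N(d₁) = N(-1.10) = 0.1357
Δ_put = N(d₁) − 1 = 0.1357 − 1 = -0.8643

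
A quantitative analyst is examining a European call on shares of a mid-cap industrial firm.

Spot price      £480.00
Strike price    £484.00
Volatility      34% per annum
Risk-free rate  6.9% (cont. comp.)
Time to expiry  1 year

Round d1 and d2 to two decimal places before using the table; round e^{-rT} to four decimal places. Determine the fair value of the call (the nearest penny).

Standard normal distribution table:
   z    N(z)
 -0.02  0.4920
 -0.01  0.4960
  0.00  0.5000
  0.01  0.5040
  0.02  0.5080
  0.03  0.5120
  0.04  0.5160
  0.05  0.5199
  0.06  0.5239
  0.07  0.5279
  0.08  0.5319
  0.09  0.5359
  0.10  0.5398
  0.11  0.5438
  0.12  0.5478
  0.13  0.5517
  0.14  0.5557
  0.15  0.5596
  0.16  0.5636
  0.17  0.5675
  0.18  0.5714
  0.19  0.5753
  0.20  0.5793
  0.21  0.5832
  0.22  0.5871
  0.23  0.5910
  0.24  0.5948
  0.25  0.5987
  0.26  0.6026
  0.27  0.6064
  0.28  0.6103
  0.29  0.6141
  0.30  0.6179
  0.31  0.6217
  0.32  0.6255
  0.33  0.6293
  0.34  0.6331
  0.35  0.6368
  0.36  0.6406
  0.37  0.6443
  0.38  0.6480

£78.00

σ√T = 0.34·√1 = 0.3400
d₁ = [ln(480/484) + (0.069 + ½·0.34²)·1] / (σ√T) = (-0.0083 + 0.1268) / 0.3400 = 0.3485 → 0.35
d₂ = 0.3485 − 0.3400 = 0.0085 → 0.01
e^(−rT) = e^(−0.069·1) = 0.9333
C = 480·N(0.35) − 484·0.9333·N(0.01) = 480·0.6368 − 484·0.9333·0.5040 = 305.6640 − 227.6655 = 77.9985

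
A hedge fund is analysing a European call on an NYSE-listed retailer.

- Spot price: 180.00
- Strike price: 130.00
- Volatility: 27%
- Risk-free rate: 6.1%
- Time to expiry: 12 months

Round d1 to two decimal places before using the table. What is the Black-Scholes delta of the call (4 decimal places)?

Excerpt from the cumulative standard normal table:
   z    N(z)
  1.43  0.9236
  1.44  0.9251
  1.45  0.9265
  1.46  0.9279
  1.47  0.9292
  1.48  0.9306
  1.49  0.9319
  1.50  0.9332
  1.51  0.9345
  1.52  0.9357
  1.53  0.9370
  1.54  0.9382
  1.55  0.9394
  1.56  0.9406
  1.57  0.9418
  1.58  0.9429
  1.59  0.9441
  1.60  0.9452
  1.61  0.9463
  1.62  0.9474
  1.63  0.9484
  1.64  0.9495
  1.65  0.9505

0.9418

T = 1;  σ√T = 0.2700
d₁ = [ln(180/130) + (0.061 + ½·0.27²)·1] / (σ√T) = (0.3254 + 0.0975) / 0.2700 = 1.5662 ≈ 1.57
N(d₁) = N(1.57) = 0.9418
Δ_call = N(d₁) = 0.9418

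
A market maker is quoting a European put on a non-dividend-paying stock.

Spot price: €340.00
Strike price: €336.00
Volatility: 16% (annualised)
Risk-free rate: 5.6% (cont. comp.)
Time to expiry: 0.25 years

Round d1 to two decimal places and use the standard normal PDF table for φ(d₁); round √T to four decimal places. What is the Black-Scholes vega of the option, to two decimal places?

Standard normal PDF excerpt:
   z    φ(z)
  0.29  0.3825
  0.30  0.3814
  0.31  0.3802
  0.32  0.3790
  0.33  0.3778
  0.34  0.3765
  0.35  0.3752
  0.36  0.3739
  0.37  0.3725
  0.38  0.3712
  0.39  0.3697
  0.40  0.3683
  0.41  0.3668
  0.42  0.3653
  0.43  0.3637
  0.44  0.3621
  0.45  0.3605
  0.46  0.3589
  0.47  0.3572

σ√T = 0.16 × 0.5000 = 0.0800
d₁ = [ln(340/336) + (0.056 + ½·0.16²)·0.25] / (σ√T) = (0.0118 + 0.0172) / 0.0800 = 0.3629 → 0.36
√T = √0.25 = 0.5000
φ(d₁) = φ(0.36) = 0.3739
vega = S·φ(d₁)·√T = 340·0.3739·0.5000 = 63.5630

63.56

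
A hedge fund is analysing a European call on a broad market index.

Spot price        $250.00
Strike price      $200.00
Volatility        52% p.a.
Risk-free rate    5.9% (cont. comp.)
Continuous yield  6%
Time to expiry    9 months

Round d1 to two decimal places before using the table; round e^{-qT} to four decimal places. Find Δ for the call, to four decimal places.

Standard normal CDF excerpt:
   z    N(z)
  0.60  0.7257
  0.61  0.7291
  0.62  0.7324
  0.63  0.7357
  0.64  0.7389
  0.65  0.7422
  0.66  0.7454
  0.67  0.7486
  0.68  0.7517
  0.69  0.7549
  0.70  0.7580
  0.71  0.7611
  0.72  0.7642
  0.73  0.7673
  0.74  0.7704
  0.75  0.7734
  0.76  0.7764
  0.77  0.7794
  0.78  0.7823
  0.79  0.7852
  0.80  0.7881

0.7306

σ√T = 0.52·√0.75 = 0.4503
d₁ = [ln(250/200) + (0.059 − 0.06 + ½·0.52²)·0.75] / (σ√T) = (0.2231 + 0.1007) / 0.4503 = 0.7190 which rounds to 0.72
N(d₁) = N(0.72) = 0.7642
Δ_call = exp(−qT)·N(d₁) = 0.9560·0.7642 = 0.7306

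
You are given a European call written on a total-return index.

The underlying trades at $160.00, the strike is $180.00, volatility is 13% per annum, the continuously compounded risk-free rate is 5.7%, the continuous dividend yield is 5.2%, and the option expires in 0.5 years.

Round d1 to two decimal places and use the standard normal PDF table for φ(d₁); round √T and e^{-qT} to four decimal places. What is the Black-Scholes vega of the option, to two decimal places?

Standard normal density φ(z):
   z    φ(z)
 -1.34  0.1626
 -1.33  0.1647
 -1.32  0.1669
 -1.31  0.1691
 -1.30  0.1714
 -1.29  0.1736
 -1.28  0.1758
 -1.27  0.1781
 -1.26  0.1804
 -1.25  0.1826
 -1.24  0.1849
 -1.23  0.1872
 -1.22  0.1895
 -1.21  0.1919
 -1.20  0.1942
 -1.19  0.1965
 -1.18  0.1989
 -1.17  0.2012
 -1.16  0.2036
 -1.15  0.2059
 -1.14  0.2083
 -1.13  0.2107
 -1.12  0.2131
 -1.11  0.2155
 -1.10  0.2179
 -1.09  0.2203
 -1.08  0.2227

T = 0.5;  σ√T = 0.0919
d₁ = [ln(160/180) + (0.057 − 0.052 + ½·0.13²)·0.5] / (σ√T) = (-0.1178 + 0.0067) / 0.0919 = -1.2082 ≈ -1.21
√T = √0.5 = 0.7071
φ(d₁) = φ(-1.21) = 0.1919
exp(−qT) = exp(−0.052·0.5) = 0.9743
vega = S·exp(−qT)·φ(d₁)·√T = 160·0.9743·0.1919·0.7071 = 21.1528

21.15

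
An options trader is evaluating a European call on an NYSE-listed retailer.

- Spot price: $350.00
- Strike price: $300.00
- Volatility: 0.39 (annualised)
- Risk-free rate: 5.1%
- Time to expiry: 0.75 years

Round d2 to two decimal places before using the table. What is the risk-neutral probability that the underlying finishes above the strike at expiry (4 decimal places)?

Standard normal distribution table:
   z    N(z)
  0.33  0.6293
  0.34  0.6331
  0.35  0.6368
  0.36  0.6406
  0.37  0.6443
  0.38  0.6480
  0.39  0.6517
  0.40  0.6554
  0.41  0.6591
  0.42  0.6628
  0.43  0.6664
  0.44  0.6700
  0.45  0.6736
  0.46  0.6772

0.6554

σ√T = 0.39·√0.75 = 0.3377
ln(S/K) + (r + σ²/2)T = ln(350/300) + (0.051 + 0.39²/2)·0.75 = 0.1542 + 0.0953 = 0.2494
d₁ = 0.2494 / 0.3377 = 0.7385 ≈ 0.74
d₂ = d₁ − σ√T = 0.7385 − 0.3377 = 0.4008 ≈ 0.40
Pr(exercise) under Q = N(d₂) = 0.6554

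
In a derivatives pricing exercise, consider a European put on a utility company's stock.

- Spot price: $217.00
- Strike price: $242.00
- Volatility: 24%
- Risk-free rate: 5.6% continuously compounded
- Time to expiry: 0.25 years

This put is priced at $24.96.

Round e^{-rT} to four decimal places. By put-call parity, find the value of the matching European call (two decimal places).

exp(−rT) = exp(−0.056·0.25) = 0.9861
Put-call parity: C − P = S − K·e^(−rT) = 217 − 242·0.9861 = 217 − 238.6362 = -21.6362
C = P + (C − P) = 24.96 + (-21.6362) = 3.3238

$3.32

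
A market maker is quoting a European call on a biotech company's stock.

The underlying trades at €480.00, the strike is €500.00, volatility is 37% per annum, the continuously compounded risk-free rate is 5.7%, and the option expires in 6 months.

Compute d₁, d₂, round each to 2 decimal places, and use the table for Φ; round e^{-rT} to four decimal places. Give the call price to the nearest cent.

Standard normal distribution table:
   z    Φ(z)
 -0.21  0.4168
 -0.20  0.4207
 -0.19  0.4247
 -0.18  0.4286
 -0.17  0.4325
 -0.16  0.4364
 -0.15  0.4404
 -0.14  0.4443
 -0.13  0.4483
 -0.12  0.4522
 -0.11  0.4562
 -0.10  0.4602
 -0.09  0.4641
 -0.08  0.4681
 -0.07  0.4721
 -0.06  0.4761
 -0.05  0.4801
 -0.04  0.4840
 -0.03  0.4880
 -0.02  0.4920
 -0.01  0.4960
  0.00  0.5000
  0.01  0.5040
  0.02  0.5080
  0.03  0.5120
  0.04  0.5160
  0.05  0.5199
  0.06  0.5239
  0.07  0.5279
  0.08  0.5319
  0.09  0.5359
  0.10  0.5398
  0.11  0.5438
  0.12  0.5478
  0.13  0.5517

T = 0.5;  σ√T = 0.2616
d₁ = [ln(480/500) + (0.057 + 0.37²/2)·0.5] / 0.2616 = [-0.0408 + 0.0627] / 0.2616 = 0.0837 ≈ 0.08
d₂ = d₁ − σ√T = 0.0837 − 0.2616 = -0.1779 ≈ -0.18
exp(−rT) = exp(−0.057·0.5) = 0.9719
N(d₁) = N(0.08) = 0.5319;  N(d₂) = N(-0.18) = 0.4286
C = 480·0.5319 − 500·0.9719·0.4286 = 255.3120 − 208.2782 = 47.0338

€47.03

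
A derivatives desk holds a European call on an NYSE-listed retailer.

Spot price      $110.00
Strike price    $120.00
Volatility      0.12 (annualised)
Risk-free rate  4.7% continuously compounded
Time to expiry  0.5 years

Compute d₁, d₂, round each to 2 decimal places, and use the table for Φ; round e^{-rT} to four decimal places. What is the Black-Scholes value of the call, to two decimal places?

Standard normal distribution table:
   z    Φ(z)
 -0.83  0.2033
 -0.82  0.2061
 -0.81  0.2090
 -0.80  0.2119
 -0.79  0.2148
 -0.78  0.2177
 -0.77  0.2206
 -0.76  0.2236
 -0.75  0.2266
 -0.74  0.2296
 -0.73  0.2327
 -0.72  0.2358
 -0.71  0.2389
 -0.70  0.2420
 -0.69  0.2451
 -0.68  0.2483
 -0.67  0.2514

T = 0.5;  σ√T = 0.0849
d₁ = [ln(110/120) + (0.047 + 0.12²/2)·0.5] / 0.0849 = [-0.0870 + 0.0271] / 0.0849 = -0.7061 → -0.71
d₂ = d₁ − σ√T = -0.7061 − 0.0849 = -0.7909 → -0.79
exp(−rT) = exp(−0.047·0.5) = 0.9768
C = 110·N(-0.71) − 120·0.9768·N(-0.79) = 110·0.2389 − 120·0.9768·0.2148 = 26.2790 − 25.1780 = 1.1010

$1.10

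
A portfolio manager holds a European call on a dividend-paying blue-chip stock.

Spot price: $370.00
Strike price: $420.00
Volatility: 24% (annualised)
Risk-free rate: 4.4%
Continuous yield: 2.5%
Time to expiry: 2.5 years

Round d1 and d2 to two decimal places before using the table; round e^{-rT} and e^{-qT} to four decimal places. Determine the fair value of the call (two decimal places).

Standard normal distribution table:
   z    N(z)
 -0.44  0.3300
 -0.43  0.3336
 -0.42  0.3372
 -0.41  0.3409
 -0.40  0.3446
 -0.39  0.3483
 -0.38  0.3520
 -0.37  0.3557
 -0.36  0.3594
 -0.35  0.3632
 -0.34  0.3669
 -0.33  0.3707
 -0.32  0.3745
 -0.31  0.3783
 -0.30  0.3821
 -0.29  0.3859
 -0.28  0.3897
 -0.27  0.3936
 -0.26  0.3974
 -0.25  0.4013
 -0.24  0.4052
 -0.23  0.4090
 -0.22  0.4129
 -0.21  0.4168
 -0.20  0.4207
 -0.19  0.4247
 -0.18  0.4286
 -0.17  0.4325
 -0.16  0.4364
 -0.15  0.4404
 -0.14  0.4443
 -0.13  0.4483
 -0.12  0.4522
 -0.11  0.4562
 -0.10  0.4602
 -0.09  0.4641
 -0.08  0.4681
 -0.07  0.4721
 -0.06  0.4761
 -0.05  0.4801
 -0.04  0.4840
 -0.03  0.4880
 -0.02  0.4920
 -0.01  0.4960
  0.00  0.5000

$41.36

σ√T = 0.24·√2.5 = 0.3795
d₁ = [ln(370/420) + (0.044 − 0.025 + 0.24²/2)·2.5] / 0.3795 = [-0.1268 + 0.1195] / 0.3795 = -0.0191 which rounds to -0.02
d₂ = d₁ − σ√T = -0.0191 − 0.3795 = -0.3986 which rounds to -0.40
exp(−qT) = exp(−0.025·2.5) = 0.9394;  exp(−rT) = exp(−0.044·2.5) = 0.8958
C = 370·0.9394·N(-0.02) − 420·0.8958·N(-0.40) = 370·0.9394·0.4920 − 420·0.8958·0.3446 = 171.0084 − 129.6509 = 41.3575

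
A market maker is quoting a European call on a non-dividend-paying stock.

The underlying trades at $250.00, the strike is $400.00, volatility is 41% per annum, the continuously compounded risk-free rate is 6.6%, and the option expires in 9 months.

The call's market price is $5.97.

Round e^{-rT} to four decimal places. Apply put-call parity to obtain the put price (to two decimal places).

exp(−rT) = exp(−0.066·0.75) = 0.9517
Put-call parity: C − P = S − K·e^(−rT) = 250 − 400·0.9517 = 250 − 380.6800 = -130.6800
P = C − (C − P) = 5.97 − (-130.6800) = 136.6500

$136.65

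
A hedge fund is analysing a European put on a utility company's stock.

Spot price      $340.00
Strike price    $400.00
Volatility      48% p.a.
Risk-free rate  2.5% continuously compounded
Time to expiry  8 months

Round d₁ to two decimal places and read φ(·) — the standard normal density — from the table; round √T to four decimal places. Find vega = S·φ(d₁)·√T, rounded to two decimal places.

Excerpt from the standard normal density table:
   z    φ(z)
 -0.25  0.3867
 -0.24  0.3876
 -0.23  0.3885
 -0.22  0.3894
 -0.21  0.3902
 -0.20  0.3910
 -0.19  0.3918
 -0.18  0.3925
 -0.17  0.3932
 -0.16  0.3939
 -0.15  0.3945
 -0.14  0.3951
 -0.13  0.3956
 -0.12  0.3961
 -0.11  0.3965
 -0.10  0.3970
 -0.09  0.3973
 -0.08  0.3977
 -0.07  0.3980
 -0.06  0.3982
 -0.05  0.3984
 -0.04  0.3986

108.96

σ√T = 0.48·√0.6667 = 0.3919
d₁ = [ln(340/400) + (0.025 + ½·0.48²)·0.6667] / (σ√T) = (-0.1625 + 0.0935) / 0.3919 = -0.1762 → -0.18
√T = √0.6667 = 0.8165
φ(d₁) = φ(-0.18) = 0.3925
vega = S·φ(d₁)·√T = 340·0.3925·0.8165 = 108.9619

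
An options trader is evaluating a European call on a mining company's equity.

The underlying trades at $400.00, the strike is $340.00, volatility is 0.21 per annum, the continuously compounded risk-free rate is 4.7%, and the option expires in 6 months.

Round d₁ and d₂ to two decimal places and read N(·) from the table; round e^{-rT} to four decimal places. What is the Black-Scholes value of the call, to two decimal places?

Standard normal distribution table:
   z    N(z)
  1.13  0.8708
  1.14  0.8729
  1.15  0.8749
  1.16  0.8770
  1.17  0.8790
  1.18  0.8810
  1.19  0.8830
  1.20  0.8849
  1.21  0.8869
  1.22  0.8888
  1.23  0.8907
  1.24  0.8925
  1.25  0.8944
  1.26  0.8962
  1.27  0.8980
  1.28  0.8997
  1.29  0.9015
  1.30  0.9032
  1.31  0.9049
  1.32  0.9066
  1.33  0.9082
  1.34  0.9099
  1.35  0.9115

$70.69

σ√T = 0.21·√0.5 = 0.1485
ln(S/K) + (r + σ²/2)T = ln(400/340) + (0.047 + 0.21²/2)·0.5 = 0.1625 + 0.0345 = 0.1970
d₁ = 0.1970 / 0.1485 = 1.3270 ≈ 1.33
d₂ = d₁ − σ√T = 1.3270 − 0.1485 = 1.1785 ≈ 1.18
exp(−rT) = exp(−0.047·0.5) = 0.9768
N(d₁) = N(1.33) = 0.9082;  N(d₂) = N(1.18) = 0.8810
C = 400·0.9082 − 340·0.9768·0.8810 = 363.2800 − 292.5907 = 70.6893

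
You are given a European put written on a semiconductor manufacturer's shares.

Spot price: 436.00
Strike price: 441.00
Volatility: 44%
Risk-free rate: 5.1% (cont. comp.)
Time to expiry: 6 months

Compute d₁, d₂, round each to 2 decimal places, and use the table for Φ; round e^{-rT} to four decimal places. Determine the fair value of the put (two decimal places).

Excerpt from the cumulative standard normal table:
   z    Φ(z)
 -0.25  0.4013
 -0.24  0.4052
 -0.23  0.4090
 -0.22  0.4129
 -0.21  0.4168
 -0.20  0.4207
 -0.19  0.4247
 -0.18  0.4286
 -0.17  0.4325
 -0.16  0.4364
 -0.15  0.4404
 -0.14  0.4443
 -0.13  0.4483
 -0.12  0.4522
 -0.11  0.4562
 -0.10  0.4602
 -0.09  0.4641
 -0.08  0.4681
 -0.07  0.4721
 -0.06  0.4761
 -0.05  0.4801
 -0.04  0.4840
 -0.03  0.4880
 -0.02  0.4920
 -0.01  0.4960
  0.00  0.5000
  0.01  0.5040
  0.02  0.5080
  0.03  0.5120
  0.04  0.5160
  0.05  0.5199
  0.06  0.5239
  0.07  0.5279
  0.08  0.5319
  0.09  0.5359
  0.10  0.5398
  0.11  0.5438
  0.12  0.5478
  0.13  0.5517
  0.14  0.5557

σ√T = 0.44 × 0.7071 = 0.3111
d₁ = [ln(436/441) + (0.051 + 0.44²/2)·0.5] / 0.3111 = [-0.0114 + 0.0739] / 0.3111 = 0.2009 which rounds to 0.20
d₂ = d₁ − σ√T = 0.2009 − 0.3111 = -0.1103 which rounds to -0.11
e^(−rT) = e^(−0.051·0.5) = 0.9748
N(−d₂) = N(0.11) = 0.5438;  N(−d₁) = N(-0.20) = 0.4207
P = 441·0.9748·0.5438 − 436·0.4207 = 233.7724 − 183.4252 = 50.3472

50.35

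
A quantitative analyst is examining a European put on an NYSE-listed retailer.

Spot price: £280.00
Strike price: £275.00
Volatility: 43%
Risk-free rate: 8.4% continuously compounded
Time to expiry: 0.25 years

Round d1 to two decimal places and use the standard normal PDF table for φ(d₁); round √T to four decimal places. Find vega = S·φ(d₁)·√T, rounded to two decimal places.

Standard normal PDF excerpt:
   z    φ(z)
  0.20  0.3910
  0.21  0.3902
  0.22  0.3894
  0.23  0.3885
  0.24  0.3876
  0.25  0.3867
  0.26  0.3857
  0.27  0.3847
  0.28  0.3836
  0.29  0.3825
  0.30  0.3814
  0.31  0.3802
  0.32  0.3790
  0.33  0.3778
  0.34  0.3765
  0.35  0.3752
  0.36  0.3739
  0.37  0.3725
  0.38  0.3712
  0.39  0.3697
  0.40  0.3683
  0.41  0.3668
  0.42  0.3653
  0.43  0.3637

53.55

σ√T = 0.43 × 0.5000 = 0.2150
d₁ = [ln(280/275) + (0.084 + 0.43²/2)·0.25] / 0.2150 = [0.0180 + 0.0441] / 0.2150 = 0.2890 ≈ 0.29
√T = √0.25 = 0.5000
φ(d₁) = φ(0.29) = 0.3825
vega = S·φ(d₁)·√T = 280·0.3825·0.5000 = 53.5500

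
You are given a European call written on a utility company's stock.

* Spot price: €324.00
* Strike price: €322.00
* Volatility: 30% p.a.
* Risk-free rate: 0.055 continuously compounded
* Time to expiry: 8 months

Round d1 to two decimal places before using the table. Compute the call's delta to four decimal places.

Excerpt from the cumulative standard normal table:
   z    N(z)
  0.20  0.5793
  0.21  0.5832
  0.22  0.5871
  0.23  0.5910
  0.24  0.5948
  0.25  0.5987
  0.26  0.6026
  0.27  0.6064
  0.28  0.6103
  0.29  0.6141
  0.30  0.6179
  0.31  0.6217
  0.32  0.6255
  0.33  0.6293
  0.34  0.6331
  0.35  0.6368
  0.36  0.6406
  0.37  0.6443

0.6179

σ√T = 0.3·√0.6667 = 0.2449
d₁ = [ln(324/322) + (0.055 + 0.3²/2)·0.6667] / 0.2449 = [0.0062 + 0.0667] / 0.2449 = 0.2974 ≈ 0.30
N(d₁) = N(0.30) = 0.6179
Δ_call = N(d₁) = 0.6179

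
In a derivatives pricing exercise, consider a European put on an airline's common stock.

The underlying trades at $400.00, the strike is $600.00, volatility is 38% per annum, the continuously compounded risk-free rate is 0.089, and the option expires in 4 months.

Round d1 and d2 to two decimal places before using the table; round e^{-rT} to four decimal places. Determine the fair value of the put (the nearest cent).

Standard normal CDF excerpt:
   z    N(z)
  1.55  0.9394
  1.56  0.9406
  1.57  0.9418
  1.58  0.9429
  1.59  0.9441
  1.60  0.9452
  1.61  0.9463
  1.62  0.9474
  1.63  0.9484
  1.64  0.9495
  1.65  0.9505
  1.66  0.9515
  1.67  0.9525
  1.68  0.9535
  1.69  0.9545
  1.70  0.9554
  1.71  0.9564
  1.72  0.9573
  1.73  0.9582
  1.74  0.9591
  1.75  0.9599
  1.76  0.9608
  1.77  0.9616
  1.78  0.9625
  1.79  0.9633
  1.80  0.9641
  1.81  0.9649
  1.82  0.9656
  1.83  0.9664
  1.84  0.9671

$184.36

σ√T = 0.38 × 0.5774 = 0.2194
ln(S/K) + (r + σ²/2)T = ln(400/600) + (0.089 + 0.38²/2)·0.3333 = -0.4055 + 0.0537 = -0.3517
d₁ = -0.3517 / 0.2194 = -1.6032 → -1.60
d₂ = d₁ − σ√T = -1.6032 − 0.2194 = -1.8226 → -1.82
exp(−rT) = exp(−0.089·0.3333) = 0.9708
N(−d₂) = N(1.82) = 0.9656;  N(−d₁) = N(1.60) = 0.9452
P = 600·0.9708·0.9656 − 400·0.9452 = 562.4427 − 378.0800 = 184.3627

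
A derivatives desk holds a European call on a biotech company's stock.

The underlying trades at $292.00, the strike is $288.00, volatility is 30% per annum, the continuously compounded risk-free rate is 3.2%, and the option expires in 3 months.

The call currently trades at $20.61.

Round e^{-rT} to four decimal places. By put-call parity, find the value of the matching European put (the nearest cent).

$14.31

e^(−rT) = e^(−0.032·0.25) = 0.9920
Put-call parity: C − P = S − K·e^(−rT) = 292 − 288·0.9920 = 292 − 285.6960 = 6.3040
P = C − (C − P) = 20.61 − (6.3040) = 14.3060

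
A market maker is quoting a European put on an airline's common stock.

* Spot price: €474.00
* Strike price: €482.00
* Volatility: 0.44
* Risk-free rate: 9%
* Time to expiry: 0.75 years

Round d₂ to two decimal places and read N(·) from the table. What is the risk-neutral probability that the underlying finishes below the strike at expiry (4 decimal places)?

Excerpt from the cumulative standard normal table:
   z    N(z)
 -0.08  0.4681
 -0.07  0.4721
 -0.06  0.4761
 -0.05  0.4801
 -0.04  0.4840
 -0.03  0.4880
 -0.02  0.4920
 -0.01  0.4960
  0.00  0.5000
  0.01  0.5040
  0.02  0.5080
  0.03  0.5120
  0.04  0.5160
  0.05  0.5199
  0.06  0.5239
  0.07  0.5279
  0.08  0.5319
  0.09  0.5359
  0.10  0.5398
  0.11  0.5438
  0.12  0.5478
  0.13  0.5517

0.5239

σ√T = 0.44 × 0.8660 = 0.3811
d₁ = [ln(474/482) + (0.09 + ½·0.44²)·0.75] / (σ√T) = (-0.0167 + 0.1401) / 0.3811 = 0.3237 ⇒ 0.32
d₂ = 0.3237 − 0.3811 = -0.0573 ⇒ -0.06
Risk-neutral Pr[S_T < K] = N(−d₂) = N(0.06) = 0.5239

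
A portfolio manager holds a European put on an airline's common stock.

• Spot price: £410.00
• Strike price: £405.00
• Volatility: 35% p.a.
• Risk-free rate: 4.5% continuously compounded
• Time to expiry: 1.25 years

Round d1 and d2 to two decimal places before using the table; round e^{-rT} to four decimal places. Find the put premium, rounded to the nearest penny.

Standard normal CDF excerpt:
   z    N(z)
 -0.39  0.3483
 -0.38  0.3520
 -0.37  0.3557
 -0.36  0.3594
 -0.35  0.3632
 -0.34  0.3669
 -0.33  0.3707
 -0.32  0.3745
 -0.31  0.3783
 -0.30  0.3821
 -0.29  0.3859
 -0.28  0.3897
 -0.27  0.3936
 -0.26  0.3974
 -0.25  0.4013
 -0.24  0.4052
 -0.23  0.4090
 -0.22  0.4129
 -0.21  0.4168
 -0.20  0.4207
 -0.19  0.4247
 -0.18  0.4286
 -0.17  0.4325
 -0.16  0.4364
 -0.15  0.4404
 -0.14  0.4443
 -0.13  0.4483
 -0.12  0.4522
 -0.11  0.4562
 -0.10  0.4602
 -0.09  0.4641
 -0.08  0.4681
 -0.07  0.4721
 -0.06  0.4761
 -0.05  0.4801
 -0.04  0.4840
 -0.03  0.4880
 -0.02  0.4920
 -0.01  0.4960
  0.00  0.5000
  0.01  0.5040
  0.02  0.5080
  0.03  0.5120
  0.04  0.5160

£48.65

σ√T = 0.35 × 1.1180 = 0.3913
d₁ = [ln(410/405) + (0.045 + 0.35²/2)·1.25] / 0.3913 = [0.0123 + 0.1328] / 0.3913 = 0.3708 which rounds to 0.37
d₂ = d₁ − σ√T = 0.3708 − 0.3913 = -0.0206 which rounds to -0.02
exp(−rT) = exp(−0.045·1.25) = 0.9453
N(−d₂) = N(0.02) = 0.5080;  N(−d₁) = N(-0.37) = 0.3557
P = 405·0.9453·0.5080 − 410·0.3557 = 194.4860 − 145.8370 = 48.6490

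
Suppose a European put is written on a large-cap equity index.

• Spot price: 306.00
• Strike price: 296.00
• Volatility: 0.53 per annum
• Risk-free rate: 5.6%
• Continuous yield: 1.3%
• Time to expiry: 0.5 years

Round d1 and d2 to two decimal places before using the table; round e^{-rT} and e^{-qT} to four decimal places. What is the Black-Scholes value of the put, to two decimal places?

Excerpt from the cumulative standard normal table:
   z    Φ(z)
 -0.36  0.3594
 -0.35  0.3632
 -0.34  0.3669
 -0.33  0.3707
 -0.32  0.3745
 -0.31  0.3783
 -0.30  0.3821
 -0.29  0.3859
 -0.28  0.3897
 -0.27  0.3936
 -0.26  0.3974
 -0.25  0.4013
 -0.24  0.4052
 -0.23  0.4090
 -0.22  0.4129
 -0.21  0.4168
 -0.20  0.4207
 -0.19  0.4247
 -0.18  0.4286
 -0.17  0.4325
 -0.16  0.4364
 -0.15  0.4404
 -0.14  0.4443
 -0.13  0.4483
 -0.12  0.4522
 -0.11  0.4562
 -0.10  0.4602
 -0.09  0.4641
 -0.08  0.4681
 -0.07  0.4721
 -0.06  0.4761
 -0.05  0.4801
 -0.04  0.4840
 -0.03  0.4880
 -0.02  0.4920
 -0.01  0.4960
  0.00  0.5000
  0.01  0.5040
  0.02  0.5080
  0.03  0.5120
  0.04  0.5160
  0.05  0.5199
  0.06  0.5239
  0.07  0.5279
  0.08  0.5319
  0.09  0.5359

σ√T = 0.53·√0.5 = 0.3748
d₁ = [ln(306/296) + (0.056 − 0.013 + ½·0.53²)·0.5] / (σ√T) = (0.0332 + 0.0917) / 0.3748 = 0.3334 ⇒ 0.33
d₂ = 0.3334 − 0.3748 = -0.0414 ⇒ -0.04
e^(−qT) = e^(−0.013·0.5) = 0.9935;  e^(−rT) = e^(−0.056·0.5) = 0.9724
P = 296·0.9724·N(0.04) − 306·0.9935·N(-0.33) = 296·0.9724·0.5160 − 306·0.9935·0.3707 = 148.5205 − 112.6969 = 35.8236

35.82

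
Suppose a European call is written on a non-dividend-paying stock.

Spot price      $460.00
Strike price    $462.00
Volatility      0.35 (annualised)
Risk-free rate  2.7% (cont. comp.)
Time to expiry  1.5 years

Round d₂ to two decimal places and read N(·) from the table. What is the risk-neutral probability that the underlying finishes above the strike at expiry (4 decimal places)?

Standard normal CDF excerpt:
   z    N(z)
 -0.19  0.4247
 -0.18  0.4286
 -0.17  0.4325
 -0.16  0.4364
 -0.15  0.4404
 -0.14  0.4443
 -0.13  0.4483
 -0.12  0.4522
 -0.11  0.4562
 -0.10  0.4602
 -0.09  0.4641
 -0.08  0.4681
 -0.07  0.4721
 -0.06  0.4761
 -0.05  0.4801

σ√T = 0.35·√1.5 = 0.4287
d₁ = [ln(460/462) + (0.027 + 0.35²/2)·1.5] / 0.4287 = [-0.0043 + 0.1324] / 0.4287 = 0.2987 which rounds to 0.30
d₂ = d₁ − σ√T = 0.2987 − 0.4287 = -0.1300 which rounds to -0.13
Pr(exercise) under Q = N(d₂) = 0.4483

0.4483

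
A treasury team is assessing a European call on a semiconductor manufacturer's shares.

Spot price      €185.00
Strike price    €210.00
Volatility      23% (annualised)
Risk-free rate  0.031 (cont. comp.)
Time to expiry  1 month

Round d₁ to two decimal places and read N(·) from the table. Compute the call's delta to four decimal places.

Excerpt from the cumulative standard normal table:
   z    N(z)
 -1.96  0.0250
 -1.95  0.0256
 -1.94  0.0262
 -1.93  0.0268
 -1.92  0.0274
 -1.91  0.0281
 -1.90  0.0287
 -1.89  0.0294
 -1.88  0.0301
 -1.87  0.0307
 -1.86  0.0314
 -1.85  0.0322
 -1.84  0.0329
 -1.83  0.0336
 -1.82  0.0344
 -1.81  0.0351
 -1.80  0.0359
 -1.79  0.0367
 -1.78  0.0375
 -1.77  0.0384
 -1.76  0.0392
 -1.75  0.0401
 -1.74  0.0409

σ√T = 0.23 × 0.2887 = 0.0664
ln(S/K) + (r + σ²/2)T = ln(185/210) + (0.031 + 0.23²/2)·0.08333 = -0.1268 + 0.0048 = -0.1220
d₁ = -0.1220 / 0.0664 = -1.8369 → -1.84
N(d₁) = N(-1.84) = 0.0329
Δ_call = N(d₁) = 0.0329

0.0329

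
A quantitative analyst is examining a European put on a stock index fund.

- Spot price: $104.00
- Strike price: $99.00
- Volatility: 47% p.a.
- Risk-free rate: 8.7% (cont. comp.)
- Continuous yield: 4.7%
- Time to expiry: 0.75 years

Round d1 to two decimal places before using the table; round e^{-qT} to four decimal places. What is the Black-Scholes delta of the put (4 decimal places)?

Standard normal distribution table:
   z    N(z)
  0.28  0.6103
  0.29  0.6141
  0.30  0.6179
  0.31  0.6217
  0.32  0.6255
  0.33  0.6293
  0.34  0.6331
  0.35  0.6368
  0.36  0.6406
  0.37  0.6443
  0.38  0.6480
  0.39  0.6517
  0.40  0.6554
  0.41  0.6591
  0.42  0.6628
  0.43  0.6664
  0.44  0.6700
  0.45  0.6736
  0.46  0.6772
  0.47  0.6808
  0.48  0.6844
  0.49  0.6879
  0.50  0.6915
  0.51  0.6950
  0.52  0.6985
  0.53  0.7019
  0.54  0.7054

T = 0.75;  σ√T = 0.4070
d₁ = [ln(104/99) + (0.087 − 0.047 + 0.47²/2)·0.75] / 0.4070 = [0.0493 + 0.1128] / 0.4070 = 0.3983 ≈ 0.40
N(d₁) = N(0.40) = 0.6554
Δ_put = exp(−qT)·(N(d₁) − 1) = 0.9654·(0.6554 − 1) = -0.3327

-0.3327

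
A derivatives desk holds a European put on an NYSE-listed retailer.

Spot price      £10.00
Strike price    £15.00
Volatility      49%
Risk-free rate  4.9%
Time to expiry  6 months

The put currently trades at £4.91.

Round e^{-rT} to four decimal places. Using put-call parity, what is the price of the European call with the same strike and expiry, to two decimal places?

£0.27

e^(−rT) = e^(−0.049·0.5) = 0.9758
Put-call parity: C − P = S − K·e^(−rT) = 10 − 15·0.9758 = 10 − 14.6370 = -4.6370
C = P + (C − P) = 4.91 + (-4.6370) = 0.2730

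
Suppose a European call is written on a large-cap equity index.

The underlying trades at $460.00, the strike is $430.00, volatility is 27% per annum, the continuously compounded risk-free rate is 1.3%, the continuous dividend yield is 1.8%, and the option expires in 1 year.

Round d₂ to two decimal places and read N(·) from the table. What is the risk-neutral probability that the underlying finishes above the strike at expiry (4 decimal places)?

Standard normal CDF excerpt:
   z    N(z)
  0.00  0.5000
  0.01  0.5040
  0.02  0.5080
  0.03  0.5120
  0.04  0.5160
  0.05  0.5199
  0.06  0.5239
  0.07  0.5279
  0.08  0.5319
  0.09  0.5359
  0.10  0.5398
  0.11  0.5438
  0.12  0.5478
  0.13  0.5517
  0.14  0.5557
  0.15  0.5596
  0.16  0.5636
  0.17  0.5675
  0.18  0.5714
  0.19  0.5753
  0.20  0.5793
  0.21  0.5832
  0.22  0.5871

0.5398

T = 1;  σ√T = 0.2700
d₁ = [ln(460/430) + (0.013 − 0.018 + 0.27²/2)·1] / 0.2700 = [0.0674 + 0.0315] / 0.2700 = 0.3663 → 0.37
d₂ = d₁ − σ√T = 0.3663 − 0.2700 = 0.0963 → 0.10
Risk-neutral Pr[S_T > K] = N(d₂) = N(0.10) = 0.5398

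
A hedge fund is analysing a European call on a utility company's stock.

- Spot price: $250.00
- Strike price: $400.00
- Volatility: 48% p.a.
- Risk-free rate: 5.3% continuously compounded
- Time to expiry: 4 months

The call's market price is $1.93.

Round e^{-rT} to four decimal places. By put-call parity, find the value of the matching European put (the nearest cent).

exp(−rT) = exp(−0.053·0.3333) = 0.9825
Put-call parity: C − P = S − K·e^(−rT) = 250 − 400·0.9825 = 250 − 393.0000 = -143.0000
P = C − (C − P) = 1.93 − (-143.0000) = 144.9300

$144.93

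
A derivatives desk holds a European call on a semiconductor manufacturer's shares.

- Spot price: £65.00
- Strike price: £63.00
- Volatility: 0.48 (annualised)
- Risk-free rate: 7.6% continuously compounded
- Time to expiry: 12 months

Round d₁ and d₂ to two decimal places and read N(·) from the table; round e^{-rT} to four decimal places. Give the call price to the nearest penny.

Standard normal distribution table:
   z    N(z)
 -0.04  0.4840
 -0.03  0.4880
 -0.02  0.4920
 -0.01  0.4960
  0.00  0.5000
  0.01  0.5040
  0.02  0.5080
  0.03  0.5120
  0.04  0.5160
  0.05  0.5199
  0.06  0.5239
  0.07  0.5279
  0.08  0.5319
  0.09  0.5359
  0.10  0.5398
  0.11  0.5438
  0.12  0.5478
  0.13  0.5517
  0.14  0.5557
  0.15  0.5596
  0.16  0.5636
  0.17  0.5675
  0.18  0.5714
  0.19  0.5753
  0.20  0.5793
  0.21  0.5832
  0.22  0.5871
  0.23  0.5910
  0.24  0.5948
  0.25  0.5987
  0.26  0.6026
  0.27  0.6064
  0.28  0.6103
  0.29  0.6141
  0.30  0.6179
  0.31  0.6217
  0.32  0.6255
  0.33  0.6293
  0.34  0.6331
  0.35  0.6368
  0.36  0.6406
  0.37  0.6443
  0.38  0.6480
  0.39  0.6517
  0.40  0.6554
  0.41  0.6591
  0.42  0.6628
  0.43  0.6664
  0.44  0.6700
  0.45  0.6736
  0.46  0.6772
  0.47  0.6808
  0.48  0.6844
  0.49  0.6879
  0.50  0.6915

σ√T = 0.48·√1 = 0.4800
d₁ = [ln(65/63) + (0.076 + ½·0.48²)·1] / (σ√T) = (0.0313 + 0.1912) / 0.4800 = 0.4634 ⇒ 0.46
d₂ = 0.4634 − 0.4800 = -0.0166 ⇒ -0.02
e^(−rT) = e^(−0.076·1) = 0.9268
C = 65·N(0.46) − 63·0.9268·N(-0.02) = 65·0.6772 − 63·0.9268·0.4920 = 44.0180 − 28.7271 = 15.2909

£15.29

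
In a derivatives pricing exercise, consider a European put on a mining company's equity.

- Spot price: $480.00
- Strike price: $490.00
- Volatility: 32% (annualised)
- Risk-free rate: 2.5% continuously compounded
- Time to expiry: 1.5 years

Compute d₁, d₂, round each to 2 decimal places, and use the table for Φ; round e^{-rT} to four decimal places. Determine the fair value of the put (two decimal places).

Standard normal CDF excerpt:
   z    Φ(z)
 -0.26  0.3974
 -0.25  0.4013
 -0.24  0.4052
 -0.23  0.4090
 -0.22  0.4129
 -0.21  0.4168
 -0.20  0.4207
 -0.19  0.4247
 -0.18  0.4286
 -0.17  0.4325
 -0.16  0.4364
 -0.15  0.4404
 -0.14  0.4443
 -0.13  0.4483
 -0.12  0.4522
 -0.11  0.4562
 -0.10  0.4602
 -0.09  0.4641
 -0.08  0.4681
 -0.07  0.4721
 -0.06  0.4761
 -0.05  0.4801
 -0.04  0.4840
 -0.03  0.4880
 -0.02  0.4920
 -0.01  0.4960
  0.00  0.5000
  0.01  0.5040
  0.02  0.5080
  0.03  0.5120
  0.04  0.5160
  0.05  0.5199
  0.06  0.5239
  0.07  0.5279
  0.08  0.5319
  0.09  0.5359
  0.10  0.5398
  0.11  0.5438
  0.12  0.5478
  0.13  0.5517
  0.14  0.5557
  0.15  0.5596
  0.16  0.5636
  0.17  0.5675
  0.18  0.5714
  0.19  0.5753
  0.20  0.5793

$69.62

T = 1.5;  σ√T = 0.3919
d₁ = [ln(480/490) + (0.025 + 0.32²/2)·1.5] / 0.3919 = [-0.0206 + 0.1143] / 0.3919 = 0.2390 ⇒ 0.24
d₂ = d₁ − σ√T = 0.2390 − 0.3919 = -0.1529 ⇒ -0.15
e^(−rT) = e^(−0.025·1.5) = 0.9632
P = 490·0.9632·N(0.15) − 480·N(-0.24) = 490·0.9632·0.5596 − 480·0.4052 = 264.1133 − 194.4960 = 69.6173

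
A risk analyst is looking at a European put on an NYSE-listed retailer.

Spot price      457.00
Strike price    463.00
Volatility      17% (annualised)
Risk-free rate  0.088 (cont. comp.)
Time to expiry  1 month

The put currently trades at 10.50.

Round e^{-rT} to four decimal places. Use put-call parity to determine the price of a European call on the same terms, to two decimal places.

7.88

exp(−rT) = exp(−0.088·0.08333) = 0.9927
Put-call parity: C − P = S − K·e^(−rT) = 457 − 463·0.9927 = 457 − 459.6201 = -2.6201
C = P + (C − P) = 10.50 + (-2.6201) = 7.8799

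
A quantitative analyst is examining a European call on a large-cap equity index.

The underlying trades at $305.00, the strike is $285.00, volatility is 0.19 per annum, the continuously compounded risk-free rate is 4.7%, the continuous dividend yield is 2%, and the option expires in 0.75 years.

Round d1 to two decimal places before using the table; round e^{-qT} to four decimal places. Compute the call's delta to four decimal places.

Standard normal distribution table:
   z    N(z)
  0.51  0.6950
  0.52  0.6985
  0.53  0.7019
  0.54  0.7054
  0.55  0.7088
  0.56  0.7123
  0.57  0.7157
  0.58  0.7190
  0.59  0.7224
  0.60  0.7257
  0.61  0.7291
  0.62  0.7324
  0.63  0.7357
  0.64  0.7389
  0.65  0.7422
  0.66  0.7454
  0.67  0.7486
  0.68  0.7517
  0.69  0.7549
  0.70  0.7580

0.7215

σ√T = 0.19 × 0.8660 = 0.1645
d₁ = [ln(305/285) + (0.047 − 0.02 + ½·0.19²)·0.75] / (σ√T) = (0.0678 + 0.0338) / 0.1645 = 0.6175 ≈ 0.62
N(d₁) = N(0.62) = 0.7324
Δ_call = e^(−qT)·N(d₁) = 0.9851·0.7324 = 0.7215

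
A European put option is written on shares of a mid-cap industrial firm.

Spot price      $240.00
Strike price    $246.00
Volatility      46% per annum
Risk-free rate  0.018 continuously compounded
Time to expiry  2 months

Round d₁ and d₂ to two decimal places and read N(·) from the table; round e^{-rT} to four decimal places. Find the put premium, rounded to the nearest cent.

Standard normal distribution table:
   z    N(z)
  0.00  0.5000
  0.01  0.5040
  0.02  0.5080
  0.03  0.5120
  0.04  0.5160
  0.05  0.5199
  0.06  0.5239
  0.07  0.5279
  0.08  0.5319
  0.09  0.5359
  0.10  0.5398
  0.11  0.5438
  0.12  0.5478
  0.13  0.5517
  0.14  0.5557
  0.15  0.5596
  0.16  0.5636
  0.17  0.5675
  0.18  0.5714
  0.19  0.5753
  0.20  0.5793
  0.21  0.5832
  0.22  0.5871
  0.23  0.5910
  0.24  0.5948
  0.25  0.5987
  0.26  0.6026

$21.12

σ√T = 0.46·√0.1667 = 0.1878
d₁ = [ln(240/246) + (0.018 + 0.46²/2)·0.1667] / 0.1878 = [-0.0247 + 0.0206] / 0.1878 = -0.0216 which rounds to -0.02
d₂ = d₁ − σ√T = -0.0216 − 0.1878 = -0.2094 which rounds to -0.21
exp(−rT) = exp(−0.018·0.1667) = 0.9970
N(−d₂) = N(0.21) = 0.5832;  N(−d₁) = N(0.02) = 0.5080
P = 246·0.9970·0.5832 − 240·0.5080 = 143.0368 − 121.9200 = 21.1168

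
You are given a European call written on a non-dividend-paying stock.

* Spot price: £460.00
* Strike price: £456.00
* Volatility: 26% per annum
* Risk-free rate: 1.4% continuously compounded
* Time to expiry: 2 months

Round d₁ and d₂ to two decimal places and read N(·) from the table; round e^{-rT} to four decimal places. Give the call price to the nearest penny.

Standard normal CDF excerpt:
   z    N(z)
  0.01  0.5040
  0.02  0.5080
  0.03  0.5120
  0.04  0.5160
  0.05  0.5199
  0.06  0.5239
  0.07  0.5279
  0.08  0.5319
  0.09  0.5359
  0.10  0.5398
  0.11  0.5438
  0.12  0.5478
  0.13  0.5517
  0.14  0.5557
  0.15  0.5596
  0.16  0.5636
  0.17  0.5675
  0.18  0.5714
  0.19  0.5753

σ√T = 0.26 × 0.4082 = 0.1061
ln(S/K) + (r + σ²/2)T = ln(460/456) + (0.014 + 0.26²/2)·0.1667 = 0.0087 + 0.0080 = 0.0167
d₁ = 0.0167 / 0.1061 = 0.1573 ≈ 0.16
d₂ = d₁ − σ√T = 0.1573 − 0.1061 = 0.0512 ≈ 0.05
exp(−rT) = exp(−0.014·0.1667) = 0.9977
C = 460·N(0.16) − 456·0.9977·N(0.05) = 460·0.5636 − 456·0.9977·0.5199 = 259.2560 − 236.5291 = 22.7269

£22.73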